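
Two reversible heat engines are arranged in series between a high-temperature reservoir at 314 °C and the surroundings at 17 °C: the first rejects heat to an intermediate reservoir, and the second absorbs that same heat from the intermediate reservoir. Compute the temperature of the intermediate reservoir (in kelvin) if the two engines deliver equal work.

T_H = 314 °C → 314 + 273.15 = 587.15 K.
T_C = 17 °C → 17 + 273.15 = 290.15 K.
For reversible stages Q_m = Q_H·(T_m/T_H). Setting W₁ = Q_H(1 − T_m/T_H) equal to W₂ = Q_m(1 − T_C/T_m) = Q_H·(T_m − T_C)/T_H gives T_H − T_m = T_m − T_C, so T_m = (T_H + T_C)/2 = (587.15 + 290.15)/2 = 439 K.

T_m ≈ 439 K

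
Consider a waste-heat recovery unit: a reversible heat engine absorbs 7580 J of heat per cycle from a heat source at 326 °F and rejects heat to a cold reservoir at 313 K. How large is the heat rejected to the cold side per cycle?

Q_C ≈ 5436 J

T_H = 326 °F → (326 − 32) × 5/9 = 163.33 °C = 436.48 K.
Carnot efficiency: η = 1 − T_C/T_H = 1 − 313.00/436.48 = 0.2829.
For a reversible cycle Q_C/Q_H = T_C/T_H, so Q_C = 7580 × 313.00/436.48 = 5436 J.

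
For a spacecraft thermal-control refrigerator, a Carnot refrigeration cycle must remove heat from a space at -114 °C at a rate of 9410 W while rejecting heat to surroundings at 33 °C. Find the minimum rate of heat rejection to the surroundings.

Q̇_H ≈ 18100 W

T_H = 33 °C → 33 + 273.15 = 306.15 K.
T_C = -114 °C → -114 + 273.15 = 159.15 K.
For a reversible cycle Q_H/Q_C = T_H/T_C, so Q_H = Q_C·T_H/T_C = 9410 × 306.15/159.15 = 18100 W.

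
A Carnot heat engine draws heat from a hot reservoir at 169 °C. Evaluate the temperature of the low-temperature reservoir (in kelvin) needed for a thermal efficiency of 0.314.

T_H = 169 °C → 169 + 273.15 = 442.15 K.
From η = 1 − T_C/T_H, T_C = T_H·(1 − η) = 442.15 × (1 − 0.314) = 303 K.

T_C ≈ 303 K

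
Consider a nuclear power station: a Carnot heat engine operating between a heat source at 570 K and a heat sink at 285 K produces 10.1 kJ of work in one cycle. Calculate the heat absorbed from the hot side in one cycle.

Q_H ≈ 20.2 kJ

For a reversible engine, η = 1 − T_C/T_H = 1 − 285.00/570.00 = 0.5000.
Q_H = W/η = 10.1/0.5000 = 20.2 kJ.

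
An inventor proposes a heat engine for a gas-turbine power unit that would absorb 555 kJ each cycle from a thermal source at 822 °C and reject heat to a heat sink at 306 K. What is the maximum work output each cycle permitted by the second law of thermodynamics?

W_max ≈ 400 kJ

T_H = 822 °C → 822 + 273.15 = 1095.15 K.
No engine can exceed the Carnot limit: η_max = 1 − T_C/T_H = 1 − 306.00/1095.15 = 0.7206.
W_max = η_max · Q_H = 0.7206 × 555 = 400 kJ.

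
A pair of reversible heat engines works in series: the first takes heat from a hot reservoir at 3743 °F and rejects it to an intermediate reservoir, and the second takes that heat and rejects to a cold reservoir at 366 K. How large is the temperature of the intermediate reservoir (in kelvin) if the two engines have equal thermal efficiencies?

T_H = 3743 °F → (3743 − 32) × 5/9 = 2061.67 °C = 2334.82 K.
Equal efficiencies require 1 − T_m/T_H = 1 − T_C/T_m, i.e. T_m/T_H = T_C/T_m, so T_m = √(T_H·T_C) = √(2334.82 × 366.00) = 924 K.

T_m ≈ 924 K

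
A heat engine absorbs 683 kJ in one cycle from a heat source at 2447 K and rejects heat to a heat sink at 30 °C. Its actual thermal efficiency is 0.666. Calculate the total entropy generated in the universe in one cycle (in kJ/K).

T_C = 30 °C → 30 + 273.15 = 303.15 K.
W = η·Q_H = 0.666 × 683 = 454.9 kJ, so Q_C = Q_H − W = 228.1 kJ.
Reservoir entropy changes: ΔS_H = −Q_H/T_H = −683/2447.00 = -0.2791 kJ/K and ΔS_C = +Q_C/T_C = 228.1/303.15 = 0.7525 kJ/K.
ΔS_univ = −Q_H/T_H + Q_C/T_C = 0.473 kJ/K (> 0, since η = 0.666 < η_Carnot = 0.876).

ΔS_univ ≈ 0.473 kJ/K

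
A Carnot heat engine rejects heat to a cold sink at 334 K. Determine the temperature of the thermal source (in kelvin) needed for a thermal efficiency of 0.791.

T_H ≈ 1600 K

From η = 1 − T_C/T_H, solving for T_H gives T_H = T_C/(1 − η) = 334.00/(1 − 0.791) = 1600 K.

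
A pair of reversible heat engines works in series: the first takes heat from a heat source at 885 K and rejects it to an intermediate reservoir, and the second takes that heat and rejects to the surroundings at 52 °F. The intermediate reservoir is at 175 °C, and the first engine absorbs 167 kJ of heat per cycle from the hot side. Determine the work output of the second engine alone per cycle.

W₂ ≈ 30.9 kJ

T_C = 52 °F → (52 − 32) × 5/9 = 11.11 °C = 284.26 K.
T_m = 175 °C → 175 + 273.15 = 448.15 K.
Heat entering the second stage: Q_m = Q_H·(T_m/T_H) = 167 × 448.15/885.00 = 84.6 kJ.
Second-stage efficiency η₂ = 1 − T_C/T_m = 1 − 284.26/448.15 = 0.3657, so W₂ = η₂·Q_m = 30.9 kJ.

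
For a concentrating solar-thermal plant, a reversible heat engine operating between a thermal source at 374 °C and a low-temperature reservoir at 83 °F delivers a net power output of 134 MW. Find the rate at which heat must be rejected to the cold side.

T_H = 374 °C → 374 + 273.15 = 647.15 K.
T_C = 83 °F → (83 − 32) × 5/9 = 28.33 °C = 301.48 K.
Carnot efficiency: η = 1 − T_C/T_H = 1 − 301.48/647.15 = 0.5341.
Since Q_C/Q_H = T_C/T_H and Q_H = W/η, Q_C = W·T_C/(T_H − T_C) = 134 × 301.48/345.67 = 116.9 MW.

Q̇_C ≈ 116.9 MW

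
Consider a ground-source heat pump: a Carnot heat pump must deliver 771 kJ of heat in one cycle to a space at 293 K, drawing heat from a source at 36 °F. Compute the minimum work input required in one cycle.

W_in ≈ 46.4 kJ

T_C = 36 °F → (36 − 32) × 5/9 = 2.22 °C = 275.37 K.
COP_HP = T_H/(T_H − T_C) = 293.00/17.63 = 16.6215.
W = Q_H/COP_HP = 771/16.6215 = 46.4 kJ.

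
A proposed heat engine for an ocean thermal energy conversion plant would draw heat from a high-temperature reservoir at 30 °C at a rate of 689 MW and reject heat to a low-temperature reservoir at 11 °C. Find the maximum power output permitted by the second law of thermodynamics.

T_H = 30 °C → 30 + 273.15 = 303.15 K.
T_C = 11 °C → 11 + 273.15 = 284.15 K.
The second-law ceiling is the Carnot efficiency, η_max = 1 − T_C/T_H = 1 − 284.15/303.15 = 0.0627.
W_max = η_max · Q_H = 0.0627 × 689 = 43.2 MW.

Ẇ_max ≈ 43.2 MW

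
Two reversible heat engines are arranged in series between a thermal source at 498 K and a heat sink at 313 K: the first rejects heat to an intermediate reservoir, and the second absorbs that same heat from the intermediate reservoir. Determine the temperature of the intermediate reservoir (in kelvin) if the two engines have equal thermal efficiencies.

T_m ≈ 395 K

Equal efficiencies require 1 − T_m/T_H = 1 − T_C/T_m, i.e. T_m/T_H = T_C/T_m, so T_m = √(T_H·T_C) = √(498.00 × 313.00) = 395 K.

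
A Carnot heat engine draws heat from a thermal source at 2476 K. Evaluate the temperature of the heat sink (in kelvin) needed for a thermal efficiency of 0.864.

T_C ≈ 336.7 K

From η = 1 − T_C/T_H, T_C = T_H·(1 − η) = 2476.00 × (1 − 0.864) = 336.7 K.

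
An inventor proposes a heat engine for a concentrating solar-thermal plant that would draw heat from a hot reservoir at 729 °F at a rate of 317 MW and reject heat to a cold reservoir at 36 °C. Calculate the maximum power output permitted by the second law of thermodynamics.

Ẇ_max ≈ 168.6 MW

T_H = 729 °F → (729 − 32) × 5/9 = 387.22 °C = 660.37 K.
T_C = 36 °C → 36 + 273.15 = 309.15 K.
No engine can exceed the Carnot limit: η_max = 1 − T_C/T_H = 1 − 309.15/660.37 = 0.5319.
W_max = η_max · Q_H = 0.5319 × 317 = 168.6 MW.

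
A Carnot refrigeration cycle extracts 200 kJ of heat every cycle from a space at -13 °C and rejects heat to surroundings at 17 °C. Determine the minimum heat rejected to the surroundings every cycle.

Q_H ≈ 223 kJ

T_H = 17 °C → 17 + 273.15 = 290.15 K.
T_C = -13 °C → -13 + 273.15 = 260.15 K.
For a reversible cycle Q_H/Q_C = T_H/T_C, so Q_H = Q_C·T_H/T_C = 200 × 290.15/260.15 = 223 kJ.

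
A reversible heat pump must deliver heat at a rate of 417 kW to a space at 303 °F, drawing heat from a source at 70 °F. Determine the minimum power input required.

T_H = 303 °F → (303 − 32) × 5/9 = 150.56 °C = 423.71 K.
T_C = 70 °F → (70 − 32) × 5/9 = 21.11 °C = 294.26 K.
For a reversible heat pump, COP_HP = T_H/(T_H − T_C) = 423.71/129.44 = 3.2733.
W = Q_H/COP_HP = 417/3.2733 = 127 kW.

Ẇ_in ≈ 127 kW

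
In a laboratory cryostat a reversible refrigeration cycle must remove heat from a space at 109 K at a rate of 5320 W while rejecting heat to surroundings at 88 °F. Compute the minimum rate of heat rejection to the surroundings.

Q̇_H ≈ 14850 W

T_H = 88 °F → (88 − 32) × 5/9 = 31.11 °C = 304.26 K.
For a reversible cycle Q_H/Q_C = T_H/T_C, so Q_H = Q_C·T_H/T_C = 5320 × 304.26/109.00 = 14850 W.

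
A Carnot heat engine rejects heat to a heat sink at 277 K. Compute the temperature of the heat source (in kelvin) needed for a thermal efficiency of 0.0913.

From η = 1 − T_C/T_H, solving for T_H gives T_H = T_C/(1 − η) = 277.00/(1 − 0.0913) = 304.8 K.

T_H ≈ 304.8 K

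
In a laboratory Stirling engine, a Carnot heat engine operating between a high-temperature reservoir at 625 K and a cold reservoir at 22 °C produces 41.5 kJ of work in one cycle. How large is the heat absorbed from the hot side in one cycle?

Q_H ≈ 78.6 kJ

T_C = 22 °C → 22 + 273.15 = 295.15 K.
Carnot efficiency: η = 1 − T_C/T_H = 1 − 295.15/625.00 = 0.5278.
Q_H = W/η = 41.5/0.5278 = 78.6 kJ.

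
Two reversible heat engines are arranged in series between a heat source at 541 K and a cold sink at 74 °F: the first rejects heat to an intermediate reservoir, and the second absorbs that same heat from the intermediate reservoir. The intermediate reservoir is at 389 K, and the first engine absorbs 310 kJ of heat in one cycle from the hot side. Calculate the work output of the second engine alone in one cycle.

T_C = 74 °F → (74 − 32) × 5/9 = 23.33 °C = 296.48 K.
Heat entering the second stage: Q_m = Q_H·(T_m/T_H) = 310 × 389.00/541.00 = 223 kJ.
Second-stage efficiency η₂ = 1 − T_C/T_m = 1 − 296.48/389.00 = 0.2378, so W₂ = η₂·Q_m = 53.0 kJ.

W₂ ≈ 53.0 kJ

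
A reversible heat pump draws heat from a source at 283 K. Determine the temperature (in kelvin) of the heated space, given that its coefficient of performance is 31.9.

T_H ≈ 292 K

COP_HP = T_H/(T_H − T_C) ⇒ T_H = T_C·COP_HP/(COP_HP − 1) = 283.00 × 31.9/(31.9 − 1) = 292 K.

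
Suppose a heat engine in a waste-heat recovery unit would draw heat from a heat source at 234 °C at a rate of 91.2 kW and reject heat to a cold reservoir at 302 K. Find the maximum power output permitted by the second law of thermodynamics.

Ẇ_max ≈ 36.89 kW

T_H = 234 °C → 234 + 273.15 = 507.15 K.
No engine can exceed the Carnot limit: η_max = 1 − T_C/T_H = 1 − 302.00/507.15 = 0.4045.
W_max = η_max · Q_H = 0.4045 × 91.2 = 36.89 kW.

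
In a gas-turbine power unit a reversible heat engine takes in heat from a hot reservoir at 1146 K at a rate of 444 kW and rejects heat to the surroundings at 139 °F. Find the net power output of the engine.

T_C = 139 °F → (139 − 32) × 5/9 = 59.44 °C = 332.59 K.
The Carnot efficiency is η = 1 − T_C/T_H = 1 − 332.59/1146.00 = 0.7098.
W = η·Q_H = 0.7098 × 444 = 315 kW.

Ẇ ≈ 315 kW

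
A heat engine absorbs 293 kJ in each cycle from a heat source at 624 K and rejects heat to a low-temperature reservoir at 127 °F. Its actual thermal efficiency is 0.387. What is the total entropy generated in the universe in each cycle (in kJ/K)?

T_C = 127 °F → (127 − 32) × 5/9 = 52.78 °C = 325.93 K.
W = η·Q_H = 0.387 × 293 = 113.4 kJ, so Q_C = Q_H − W = 179.6 kJ.
The hot reservoir loses entropy Q_H/T_H = 293/624.00 = 0.4696 kJ/K; the cold reservoir gains Q_C/T_C = 179.6/325.93 = 0.5511 kJ/K.
ΔS_univ = −Q_H/T_H + Q_C/T_C = 0.0815 kJ/K (> 0, since η = 0.387 < η_Carnot = 0.478).

ΔS_univ ≈ 0.0815 kJ/K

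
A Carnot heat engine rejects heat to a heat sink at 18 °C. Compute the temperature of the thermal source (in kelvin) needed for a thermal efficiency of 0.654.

T_H ≈ 841.5 K

T_C = 18 °C → 18 + 273.15 = 291.15 K.
From η = 1 − T_C/T_H, solving for T_H gives T_H = T_C/(1 − η) = 291.15/(1 − 0.654) = 841.5 K.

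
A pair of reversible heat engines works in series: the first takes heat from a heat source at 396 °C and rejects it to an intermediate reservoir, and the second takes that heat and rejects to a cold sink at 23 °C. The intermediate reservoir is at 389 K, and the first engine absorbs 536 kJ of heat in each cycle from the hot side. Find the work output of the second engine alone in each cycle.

T_H = 396 °C → 396 + 273.15 = 669.15 K.
T_C = 23 °C → 23 + 273.15 = 296.15 K.
Heat entering the second stage: Q_m = Q_H·(T_m/T_H) = 536 × 389.00/669.15 = 312 kJ.
Second-stage efficiency η₂ = 1 − T_C/T_m = 1 − 296.15/389.00 = 0.2387, so W₂ = η₂·Q_m = 74.4 kJ.

W₂ ≈ 74.4 kJ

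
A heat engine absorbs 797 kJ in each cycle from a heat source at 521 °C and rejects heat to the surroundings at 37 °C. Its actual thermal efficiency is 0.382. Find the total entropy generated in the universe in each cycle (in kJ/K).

T_H = 521 °C → 521 + 273.15 = 794.15 K.
T_C = 37 °C → 37 + 273.15 = 310.15 K.
W = η·Q_H = 0.382 × 797 = 304.5 kJ, so Q_C = Q_H − W = 492.5 kJ.
The hot reservoir loses entropy Q_H/T_H = 797/794.15 = 1.004 kJ/K; the cold reservoir gains Q_C/T_C = 492.5/310.15 = 1.588 kJ/K.
ΔS_univ = −Q_H/T_H + Q_C/T_C = 0.585 kJ/K (> 0, since η = 0.382 < η_Carnot = 0.609).

ΔS_univ ≈ 0.585 kJ/K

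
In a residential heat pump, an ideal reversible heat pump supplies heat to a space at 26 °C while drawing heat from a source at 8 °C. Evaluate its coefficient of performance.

COP_HP ≈ 16.6

T_H = 26 °C → 26 + 273.15 = 299.15 K.
T_C = 8 °C → 8 + 273.15 = 281.15 K.
For a reversible heat pump, COP_HP = T_H/(T_H − T_C) = 299.15/(299.15 − 281.15) = 16.6.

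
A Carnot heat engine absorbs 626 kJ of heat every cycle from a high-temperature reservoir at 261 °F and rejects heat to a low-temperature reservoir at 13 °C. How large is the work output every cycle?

W ≈ 179 kJ

T_H = 261 °F → (261 − 32) × 5/9 = 127.22 °C = 400.37 K.
T_C = 13 °C → 13 + 273.15 = 286.15 K.
Since the cycle is reversible, η = 1 − T_C/T_H = 1 − 286.15/400.37 = 0.2853.
W = η·Q_H = 0.2853 × 626 = 179 kJ.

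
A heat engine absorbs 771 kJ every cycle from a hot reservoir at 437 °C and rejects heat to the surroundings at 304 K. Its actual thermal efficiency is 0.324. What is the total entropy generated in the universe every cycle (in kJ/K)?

ΔS_univ ≈ 0.629 kJ/K

T_H = 437 °C → 437 + 273.15 = 710.15 K.
W = η·Q_H = 0.324 × 771 = 249.8 kJ, so Q_C = Q_H − W = 521.2 kJ.
The hot reservoir loses entropy Q_H/T_H = 771/710.15 = 1.086 kJ/K; the cold reservoir gains Q_C/T_C = 521.2/304.00 = 1.714 kJ/K.
ΔS_univ = −Q_H/T_H + Q_C/T_C = 0.629 kJ/K (> 0, since η = 0.324 < η_Carnot = 0.572).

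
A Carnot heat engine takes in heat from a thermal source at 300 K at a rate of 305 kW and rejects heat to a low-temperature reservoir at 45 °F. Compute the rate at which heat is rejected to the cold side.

Q̇_C ≈ 285 kW

T_C = 45 °F → (45 − 32) × 5/9 = 7.22 °C = 280.37 K.
The Carnot efficiency is η = 1 − T_C/T_H = 1 − 280.37/300.00 = 0.0654.
For a reversible cycle Q_C/Q_H = T_C/T_H, so Q_C = 305 × 280.37/300.00 = 285 kW.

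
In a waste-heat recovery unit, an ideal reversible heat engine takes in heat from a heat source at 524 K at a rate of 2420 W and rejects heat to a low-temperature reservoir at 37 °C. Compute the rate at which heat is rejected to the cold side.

T_C = 37 °C → 37 + 273.15 = 310.15 K.
η_rev = 1 − T_C/T_H = 1 − 310.15/524.00 = 0.4081.
For a reversible cycle Q_C/Q_H = T_C/T_H, so Q_C = 2420 × 310.15/524.00 = 1430 W.

Q̇_C ≈ 1430 W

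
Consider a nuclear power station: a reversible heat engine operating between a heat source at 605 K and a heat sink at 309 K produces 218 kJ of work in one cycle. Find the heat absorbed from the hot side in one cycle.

Q_H ≈ 445.6 kJ

Carnot efficiency: η = 1 − T_C/T_H = 1 − 309.00/605.00 = 0.4893.
Q_H = W/η = 218/0.4893 = 445.6 kJ.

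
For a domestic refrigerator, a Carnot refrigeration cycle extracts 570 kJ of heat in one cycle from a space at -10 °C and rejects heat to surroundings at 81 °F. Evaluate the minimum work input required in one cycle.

T_H = 81 °F → (81 − 32) × 5/9 = 27.22 °C = 300.37 K.
T_C = -10 °C → -10 + 273.15 = 263.15 K.
The reversible coefficient of performance is COP_R = T_C/(T_H − T_C) = 263.15/37.22 = 7.0697.
W = Q_C/COP_R = 570/7.0697 = 80.6 kJ.

W_in ≈ 80.6 kJ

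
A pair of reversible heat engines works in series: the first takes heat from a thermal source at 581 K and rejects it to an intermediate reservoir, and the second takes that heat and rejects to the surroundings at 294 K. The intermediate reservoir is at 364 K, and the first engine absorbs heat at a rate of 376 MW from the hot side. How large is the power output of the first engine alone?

First-stage efficiency η₁ = 1 − T_m/T_H = 1 − 364.00/581.00 = 0.3735.
W₁ = η₁·Q_H = 0.3735 × 376 = 140.4 MW.

Ẇ₁ ≈ 140.4 MW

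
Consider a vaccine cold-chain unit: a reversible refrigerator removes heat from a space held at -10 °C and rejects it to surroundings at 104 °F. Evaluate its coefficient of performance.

COP_R ≈ 5.263

T_H = 104 °F → (104 − 32) × 5/9 = 40.00 °C = 313.15 K.
T_C = -10 °C → -10 + 273.15 = 263.15 K.
The reversible coefficient of performance is COP_R = T_C/(T_H − T_C) = 263.15/(313.15 − 263.15) = 5.263.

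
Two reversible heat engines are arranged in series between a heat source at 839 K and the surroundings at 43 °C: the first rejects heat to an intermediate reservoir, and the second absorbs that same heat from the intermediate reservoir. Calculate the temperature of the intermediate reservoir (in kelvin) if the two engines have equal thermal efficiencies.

T_m ≈ 515 K

T_C = 43 °C → 43 + 273.15 = 316.15 K.
Equal efficiencies require 1 − T_m/T_H = 1 − T_C/T_m, i.e. T_m/T_H = T_C/T_m, so T_m = √(T_H·T_C) = √(839.00 × 316.15) = 515 K.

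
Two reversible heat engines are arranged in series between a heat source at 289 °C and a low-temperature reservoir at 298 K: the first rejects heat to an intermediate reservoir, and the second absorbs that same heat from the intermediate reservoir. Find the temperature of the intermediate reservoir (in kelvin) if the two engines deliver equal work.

T_H = 289 °C → 289 + 273.15 = 562.15 K.
For reversible stages Q_m = Q_H·(T_m/T_H). Setting W₁ = Q_H(1 − T_m/T_H) equal to W₂ = Q_m(1 − T_C/T_m) = Q_H·(T_m − T_C)/T_H gives T_H − T_m = T_m − T_C, so T_m = (T_H + T_C)/2 = (562.15 + 298.00)/2 = 430.1 K.

T_m ≈ 430.1 K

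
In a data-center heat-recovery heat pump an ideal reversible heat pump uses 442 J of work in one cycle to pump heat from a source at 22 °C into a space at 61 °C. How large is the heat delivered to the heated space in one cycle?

T_H = 61 °C → 61 + 273.15 = 334.15 K.
T_C = 22 °C → 22 + 273.15 = 295.15 K.
The Carnot heat-pump COP is COP_HP = T_H/(T_H − T_C) = 334.15/39.00 = 8.5679.
Q_H = COP_HP · W = 8.5679 × 442 = 3787 J.

Q_H ≈ 3787 J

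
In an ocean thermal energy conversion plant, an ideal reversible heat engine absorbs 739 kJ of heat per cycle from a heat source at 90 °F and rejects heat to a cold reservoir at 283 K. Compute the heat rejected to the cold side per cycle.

T_H = 90 °F → (90 − 32) × 5/9 = 32.22 °C = 305.37 K.
The Carnot efficiency is η = 1 − T_C/T_H = 1 − 283.00/305.37 = 0.0733.
For a reversible cycle Q_C/Q_H = T_C/T_H, so Q_C = 739 × 283.00/305.37 = 685 kJ.

Q_C ≈ 685 kJ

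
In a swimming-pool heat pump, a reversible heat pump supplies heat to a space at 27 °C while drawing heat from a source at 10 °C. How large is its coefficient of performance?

COP_HP ≈ 17.66

T_H = 27 °C → 27 + 273.15 = 300.15 K.
T_C = 10 °C → 10 + 273.15 = 283.15 K.
The Carnot heat-pump COP is COP_HP = T_H/(T_H − T_C) = 300.15/(300.15 − 283.15) = 17.66.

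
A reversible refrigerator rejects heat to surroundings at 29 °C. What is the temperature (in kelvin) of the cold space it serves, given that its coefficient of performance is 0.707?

T_C ≈ 125.1 K

T_H = 29 °C → 29 + 273.15 = 302.15 K.
COP_R = T_C/(T_H − T_C) ⇒ T_C = T_H·COP_R/(1 + COP_R) = 302.15 × 0.707/(1 + 0.707) = 125.1 K.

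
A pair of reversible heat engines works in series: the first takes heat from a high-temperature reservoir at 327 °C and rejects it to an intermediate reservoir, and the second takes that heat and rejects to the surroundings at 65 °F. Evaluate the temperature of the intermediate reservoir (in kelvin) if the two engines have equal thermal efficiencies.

T_H = 327 °C → 327 + 273.15 = 600.15 K.
T_C = 65 °F → (65 − 32) × 5/9 = 18.33 °C = 291.48 K.
Equal efficiencies require 1 − T_m/T_H = 1 − T_C/T_m, i.e. T_m/T_H = T_C/T_m, so T_m = √(T_H·T_C) = √(600.15 × 291.48) = 418 K.

T_m ≈ 418 K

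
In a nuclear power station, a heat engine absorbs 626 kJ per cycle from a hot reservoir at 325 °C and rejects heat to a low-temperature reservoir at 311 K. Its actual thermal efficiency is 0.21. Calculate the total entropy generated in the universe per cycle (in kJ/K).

T_H = 325 °C → 325 + 273.15 = 598.15 K.
W = η·Q_H = 0.21 × 626 = 131.5 kJ, so Q_C = Q_H − W = 494.5 kJ.
The hot reservoir loses entropy Q_H/T_H = 626/598.15 = 1.047 kJ/K; the cold reservoir gains Q_C/T_C = 494.5/311.00 = 1.590 kJ/K.
ΔS_univ = −Q_H/T_H + Q_C/T_C = 0.544 kJ/K (> 0, since η = 0.21 < η_Carnot = 0.480).

ΔS_univ ≈ 0.544 kJ/K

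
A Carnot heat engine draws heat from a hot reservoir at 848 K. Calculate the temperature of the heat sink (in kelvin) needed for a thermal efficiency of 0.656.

T_C ≈ 292 K

From η = 1 − T_C/T_H, T_C = T_H·(1 − η) = 848.00 × (1 − 0.656) = 292 K.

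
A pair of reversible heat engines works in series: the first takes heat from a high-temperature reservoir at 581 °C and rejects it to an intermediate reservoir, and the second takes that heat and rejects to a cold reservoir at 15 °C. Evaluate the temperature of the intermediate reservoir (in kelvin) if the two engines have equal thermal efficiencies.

T_m ≈ 496 K

T_H = 581 °C → 581 + 273.15 = 854.15 K.
T_C = 15 °C → 15 + 273.15 = 288.15 K.
Equal efficiencies require 1 − T_m/T_H = 1 − T_C/T_m, i.e. T_m/T_H = T_C/T_m, so T_m = √(T_H·T_C) = √(854.15 × 288.15) = 496 K.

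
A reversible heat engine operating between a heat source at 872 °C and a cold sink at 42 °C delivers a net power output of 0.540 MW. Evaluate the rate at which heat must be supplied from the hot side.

T_H = 872 °C → 872 + 273.15 = 1145.15 K.
T_C = 42 °C → 42 + 273.15 = 315.15 K.
η_rev = 1 − T_C/T_H = 1 − 315.15/1145.15 = 0.7248.
Q_H = W/η = 0.540/0.7248 = 0.745 MW.

Q̇_H ≈ 0.745 MW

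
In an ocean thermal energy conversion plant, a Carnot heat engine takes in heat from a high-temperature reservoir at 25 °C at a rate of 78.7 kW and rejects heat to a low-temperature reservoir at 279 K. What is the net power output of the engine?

Ẇ ≈ 5.05 kW

T_H = 25 °C → 25 + 273.15 = 298.15 K.
Carnot efficiency: η = 1 − T_C/T_H = 1 − 279.00/298.15 = 0.0642.
W = η·Q_H = 0.0642 × 78.7 = 5.05 kW.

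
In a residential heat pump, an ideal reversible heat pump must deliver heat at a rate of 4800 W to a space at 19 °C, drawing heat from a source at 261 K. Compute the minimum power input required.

T_H = 19 °C → 19 + 273.15 = 292.15 K.
For a reversible heat pump, COP_HP = T_H/(T_H − T_C) = 292.15/31.15 = 9.3788.
W = Q_H/COP_HP = 4800/9.3788 = 512 W.

Ẇ_in ≈ 512 W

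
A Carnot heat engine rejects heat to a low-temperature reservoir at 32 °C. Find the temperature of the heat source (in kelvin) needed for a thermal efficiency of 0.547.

T_H ≈ 673.6 K

T_C = 32 °C → 32 + 273.15 = 305.15 K.
From η = 1 − T_C/T_H, solving for T_H gives T_H = T_C/(1 − η) = 305.15/(1 − 0.547) = 673.6 K.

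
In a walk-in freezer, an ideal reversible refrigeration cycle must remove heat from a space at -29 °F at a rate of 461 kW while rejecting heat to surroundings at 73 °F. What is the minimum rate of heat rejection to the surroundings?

T_H = 73 °F → (73 − 32) × 5/9 = 22.78 °C = 295.93 K.
T_C = -29 °F → (-29 − 32) × 5/9 = -33.89 °C = 239.26 K.
For a reversible cycle Q_H/Q_C = T_H/T_C, so Q_H = Q_C·T_H/T_C = 461 × 295.93/239.26 = 570 kW.

Q̇_H ≈ 570 kW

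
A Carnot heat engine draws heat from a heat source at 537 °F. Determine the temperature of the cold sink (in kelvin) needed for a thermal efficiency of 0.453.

T_C ≈ 303 K

T_H = 537 °F → (537 − 32) × 5/9 = 280.56 °C = 553.71 K.
From η = 1 − T_C/T_H, T_C = T_H·(1 − η) = 553.71 × (1 − 0.453) = 303 K.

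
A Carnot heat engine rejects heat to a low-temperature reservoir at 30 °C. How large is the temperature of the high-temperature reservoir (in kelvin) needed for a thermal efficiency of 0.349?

T_C = 30 °C → 30 + 273.15 = 303.15 K.
From η = 1 − T_C/T_H, solving for T_H gives T_H = T_C/(1 − η) = 303.15/(1 − 0.349) = 466 K.

T_H ≈ 466 K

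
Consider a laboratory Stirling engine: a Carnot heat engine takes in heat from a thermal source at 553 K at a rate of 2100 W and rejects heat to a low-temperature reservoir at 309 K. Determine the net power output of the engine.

The Carnot efficiency is η = 1 − T_C/T_H = 1 − 309.00/553.00 = 0.4412.
W = η·Q_H = 0.4412 × 2100 = 927 W.

Ẇ ≈ 927 W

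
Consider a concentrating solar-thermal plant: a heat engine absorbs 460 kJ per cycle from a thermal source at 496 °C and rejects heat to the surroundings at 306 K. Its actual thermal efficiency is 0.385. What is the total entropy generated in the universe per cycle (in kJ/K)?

T_H = 496 °C → 496 + 273.15 = 769.15 K.
W = η·Q_H = 0.385 × 460 = 177.1 kJ, so Q_C = Q_H − W = 282.9 kJ.
Entropy balance on the reservoirs: −Q_H/T_H = -0.5981 kJ/K, +Q_C/T_C = 0.9245 kJ/K.
ΔS_univ = −Q_H/T_H + Q_C/T_C = 0.326 kJ/K (> 0, since η = 0.385 < η_Carnot = 0.602).

ΔS_univ ≈ 0.326 kJ/K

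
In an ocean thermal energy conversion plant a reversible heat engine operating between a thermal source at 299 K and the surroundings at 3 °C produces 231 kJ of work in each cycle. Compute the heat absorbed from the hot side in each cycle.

Q_H ≈ 3020 kJ

T_C = 3 °C → 3 + 273.15 = 276.15 K.
The Carnot efficiency is η = 1 − T_C/T_H = 1 − 276.15/299.00 = 0.0764.
Q_H = W/η = 231/0.0764 = 3020 kJ.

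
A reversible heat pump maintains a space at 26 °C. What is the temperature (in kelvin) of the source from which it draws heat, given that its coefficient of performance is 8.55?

T_C ≈ 264 K

T_H = 26 °C → 26 + 273.15 = 299.15 K.
COP_HP = T_H/(T_H − T_C) ⇒ T_C = T_H·(COP_HP − 1)/COP_HP = 299.15 × (8.55 − 1)/8.55 = 264 K.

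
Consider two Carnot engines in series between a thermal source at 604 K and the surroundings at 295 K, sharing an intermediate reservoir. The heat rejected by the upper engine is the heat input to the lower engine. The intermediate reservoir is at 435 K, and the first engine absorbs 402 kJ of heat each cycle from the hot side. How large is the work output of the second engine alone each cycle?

Heat entering the second stage: Q_m = Q_H·(T_m/T_H) = 402 × 435.00/604.00 = 290 kJ.
Second-stage efficiency η₂ = 1 − T_C/T_m = 1 − 295.00/435.00 = 0.3218, so W₂ = η₂·Q_m = 93.2 kJ.

W₂ ≈ 93.2 kJ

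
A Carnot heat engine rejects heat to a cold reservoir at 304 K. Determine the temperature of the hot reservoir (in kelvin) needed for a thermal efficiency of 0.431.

T_H ≈ 534.3 K

From η = 1 − T_C/T_H, solving for T_H gives T_H = T_C/(1 − η) = 304.00/(1 − 0.431) = 534.3 K.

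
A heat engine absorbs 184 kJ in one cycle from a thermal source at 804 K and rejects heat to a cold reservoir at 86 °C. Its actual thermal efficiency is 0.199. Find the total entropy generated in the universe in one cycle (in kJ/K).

ΔS_univ ≈ 0.182 kJ/K

T_C = 86 °C → 86 + 273.15 = 359.15 K.
W = η·Q_H = 0.199 × 184 = 36.62 kJ, so Q_C = Q_H − W = 147.4 kJ.
Reservoir entropy changes: ΔS_H = −Q_H/T_H = −184/804.00 = -0.2289 kJ/K and ΔS_C = +Q_C/T_C = 147.4/359.15 = 0.4104 kJ/K.
ΔS_univ = −Q_H/T_H + Q_C/T_C = 0.182 kJ/K (> 0, since η = 0.199 < η_Carnot = 0.553).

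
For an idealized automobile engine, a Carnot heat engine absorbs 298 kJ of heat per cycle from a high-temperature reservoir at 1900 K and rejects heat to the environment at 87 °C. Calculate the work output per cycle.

T_C = 87 °C → 87 + 273.15 = 360.15 K.
Carnot efficiency: η = 1 − T_C/T_H = 1 − 360.15/1900.00 = 0.8104.
W = η·Q_H = 0.8104 × 298 = 242 kJ.

W ≈ 242 kJ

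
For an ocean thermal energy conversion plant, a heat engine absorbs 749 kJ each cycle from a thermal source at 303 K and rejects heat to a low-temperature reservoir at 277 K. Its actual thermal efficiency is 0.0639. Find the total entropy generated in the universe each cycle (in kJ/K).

W = η·Q_H = 0.0639 × 749 = 47.86 kJ, so Q_C = Q_H − W = 701.1 kJ.
The hot reservoir loses entropy Q_H/T_H = 749/303.00 = 2.472 kJ/K; the cold reservoir gains Q_C/T_C = 701.1/277.00 = 2.531 kJ/K.
ΔS_univ = −Q_H/T_H + Q_C/T_C = 0.0592 kJ/K (> 0, since η = 0.0639 < η_Carnot = 0.086).

ΔS_univ ≈ 0.0592 kJ/K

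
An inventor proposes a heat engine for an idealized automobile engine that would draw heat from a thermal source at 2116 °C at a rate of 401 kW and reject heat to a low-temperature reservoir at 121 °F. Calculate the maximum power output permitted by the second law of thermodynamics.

Ẇ_max ≈ 347 kW

T_H = 2116 °C → 2116 + 273.15 = 2389.15 K.
T_C = 121 °F → (121 − 32) × 5/9 = 49.44 °C = 322.59 K.
The upper bound on efficiency is η_max = 1 − T_C/T_H = 1 − 322.59/2389.15 = 0.8650.
W_max = η_max · Q_H = 0.8650 × 401 = 347 kW.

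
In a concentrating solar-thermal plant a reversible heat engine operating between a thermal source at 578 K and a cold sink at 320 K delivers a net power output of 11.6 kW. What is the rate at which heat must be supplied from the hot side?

Since the cycle is reversible, η = 1 − T_C/T_H = 1 − 320.00/578.00 = 0.4464.
Q_H = W/η = 11.6/0.4464 = 26.0 kW.

Q̇_H ≈ 26.0 kW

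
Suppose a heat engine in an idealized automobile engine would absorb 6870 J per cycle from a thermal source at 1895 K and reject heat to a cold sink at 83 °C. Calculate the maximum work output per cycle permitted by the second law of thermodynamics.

W_max ≈ 5580 J

T_C = 83 °C → 83 + 273.15 = 356.15 K.
No engine can exceed the Carnot limit: η_max = 1 − T_C/T_H = 1 − 356.15/1895.00 = 0.8121.
W_max = η_max · Q_H = 0.8121 × 6870 = 5580 J.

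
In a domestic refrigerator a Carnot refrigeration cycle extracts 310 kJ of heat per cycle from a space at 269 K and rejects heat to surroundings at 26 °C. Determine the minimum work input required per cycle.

W_in ≈ 34.7 kJ

T_H = 26 °C → 26 + 273.15 = 299.15 K.
COP_R = T_C/(T_H − T_C) = 269.00/30.15 = 8.9221.
W = Q_C/COP_R = 310/8.9221 = 34.7 kJ.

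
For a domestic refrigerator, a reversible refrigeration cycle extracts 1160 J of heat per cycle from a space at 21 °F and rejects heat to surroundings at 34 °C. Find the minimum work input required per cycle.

W_in ≈ 174 J

T_H = 34 °C → 34 + 273.15 = 307.15 K.
T_C = 21 °F → (21 − 32) × 5/9 = -6.11 °C = 267.04 K.
For a reversible refrigerator, COP_R = T_C/(T_H − T_C) = 267.04/40.11 = 6.6575.
W = Q_C/COP_R = 1160/6.6575 = 174 J.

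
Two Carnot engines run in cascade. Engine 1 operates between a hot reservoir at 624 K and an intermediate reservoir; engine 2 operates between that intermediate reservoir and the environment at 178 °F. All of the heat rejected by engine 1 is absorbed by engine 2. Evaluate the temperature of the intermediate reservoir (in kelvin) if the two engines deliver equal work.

T_m ≈ 489.1 K

T_C = 178 °F → (178 − 32) × 5/9 = 81.11 °C = 354.26 K.
For reversible stages Q_m = Q_H·(T_m/T_H). Setting W₁ = Q_H(1 − T_m/T_H) equal to W₂ = Q_m(1 − T_C/T_m) = Q_H·(T_m − T_C)/T_H gives T_H − T_m = T_m − T_C, so T_m = (T_H + T_C)/2 = (624.00 + 354.26)/2 = 489.1 K.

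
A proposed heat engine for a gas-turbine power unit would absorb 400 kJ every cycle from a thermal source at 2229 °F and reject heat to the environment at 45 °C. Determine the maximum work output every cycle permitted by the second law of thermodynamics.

W_max ≈ 314.8 kJ

T_H = 2229 °F → (2229 − 32) × 5/9 = 1220.56 °C = 1493.71 K.
T_C = 45 °C → 45 + 273.15 = 318.15 K.
The second-law ceiling is the Carnot efficiency, η_max = 1 − T_C/T_H = 1 − 318.15/1493.71 = 0.7870.
W_max = η_max · Q_H = 0.7870 × 400 = 314.8 kJ.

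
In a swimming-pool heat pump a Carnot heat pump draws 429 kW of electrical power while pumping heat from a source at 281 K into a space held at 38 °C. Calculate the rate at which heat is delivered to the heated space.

Q̇_H ≈ 4430 kW

T_H = 38 °C → 38 + 273.15 = 311.15 K.
For a reversible heat pump, COP_HP = T_H/(T_H − T_C) = 311.15/30.15 = 10.3201.
Q_H = COP_HP · W = 10.3201 × 429 = 4430 kW.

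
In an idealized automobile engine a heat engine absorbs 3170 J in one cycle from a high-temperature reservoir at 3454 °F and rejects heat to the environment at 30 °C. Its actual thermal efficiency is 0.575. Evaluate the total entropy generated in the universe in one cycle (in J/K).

T_H = 3454 °F → (3454 − 32) × 5/9 = 1901.11 °C = 2174.26 K.
T_C = 30 °C → 30 + 273.15 = 303.15 K.
W = η·Q_H = 0.575 × 3170 = 1823 J, so Q_C = Q_H − W = 1347 J.
Entropy balance on the reservoirs: −Q_H/T_H = -1.458 J/K, +Q_C/T_C = 4.444 J/K.
ΔS_univ = −Q_H/T_H + Q_C/T_C = 2.99 J/K (> 0, since η = 0.575 < η_Carnot = 0.861).

ΔS_univ ≈ 2.99 J/K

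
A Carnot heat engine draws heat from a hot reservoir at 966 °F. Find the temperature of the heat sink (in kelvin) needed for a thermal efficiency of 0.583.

T_C ≈ 330.3 K

T_H = 966 °F → (966 − 32) × 5/9 = 518.89 °C = 792.04 K.
From η = 1 − T_C/T_H, T_C = T_H·(1 − η) = 792.04 × (1 − 0.583) = 330.3 K.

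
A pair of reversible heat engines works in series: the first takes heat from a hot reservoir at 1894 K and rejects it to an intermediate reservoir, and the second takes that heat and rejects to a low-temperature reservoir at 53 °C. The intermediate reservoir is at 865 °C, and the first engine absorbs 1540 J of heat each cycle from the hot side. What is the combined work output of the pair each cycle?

T_C = 53 °C → 53 + 273.15 = 326.15 K.
Two reversible stages in series are equivalent to a single Carnot engine between T_H and T_C, so η_total = 1 − T_C/T_H = 1 − 326.15/1894.00 = 0.8278.
W_total = η_total · Q_H = 0.8278 × 1540 = 1275 J.

W_total ≈ 1275 J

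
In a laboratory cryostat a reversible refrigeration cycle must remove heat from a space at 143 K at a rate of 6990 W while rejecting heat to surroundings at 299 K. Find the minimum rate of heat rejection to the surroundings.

For a reversible cycle Q_H/Q_C = T_H/T_C, so Q_H = Q_C·T_H/T_C = 6990 × 299.00/143.00 = 14600 W.

Q̇_H ≈ 14600 W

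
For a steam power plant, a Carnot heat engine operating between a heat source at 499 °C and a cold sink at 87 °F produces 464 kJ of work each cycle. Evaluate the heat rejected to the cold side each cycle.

Q_C ≈ 301 kJ

T_H = 499 °C → 499 + 273.15 = 772.15 K.
T_C = 87 °F → (87 − 32) × 5/9 = 30.56 °C = 303.71 K.
Carnot efficiency: η = 1 − T_C/T_H = 1 − 303.71/772.15 = 0.6067.
Since Q_C/Q_H = T_C/T_H and Q_H = W/η, Q_C = W·T_C/(T_H − T_C) = 464 × 303.71/468.44 = 301 kJ.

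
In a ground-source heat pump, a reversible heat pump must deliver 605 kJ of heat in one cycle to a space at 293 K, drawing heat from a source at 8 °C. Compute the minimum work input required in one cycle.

T_C = 8 °C → 8 + 273.15 = 281.15 K.
COP_HP = T_H/(T_H − T_C) = 293.00/11.85 = 24.7257.
W = Q_H/COP_HP = 605/24.7257 = 24.5 kJ.

W_in ≈ 24.5 kJ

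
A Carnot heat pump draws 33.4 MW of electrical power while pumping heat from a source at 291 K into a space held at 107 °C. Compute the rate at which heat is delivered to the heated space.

T_H = 107 °C → 107 + 273.15 = 380.15 K.
Reversible heating COP: COP_HP = T_H/(T_H − T_C) = 380.15/89.15 = 4.2642.
Q_H = COP_HP · W = 4.2642 × 33.4 = 142 MW.

Q̇_H ≈ 142 MW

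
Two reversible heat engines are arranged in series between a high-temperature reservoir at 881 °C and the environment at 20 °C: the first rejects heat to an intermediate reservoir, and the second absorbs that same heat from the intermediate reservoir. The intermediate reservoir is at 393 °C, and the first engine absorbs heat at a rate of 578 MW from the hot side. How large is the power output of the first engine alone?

T_H = 881 °C → 881 + 273.15 = 1154.15 K.
T_C = 20 °C → 20 + 273.15 = 293.15 K.
T_m = 393 °C → 393 + 273.15 = 666.15 K.
First-stage efficiency η₁ = 1 − T_m/T_H = 1 − 666.15/1154.15 = 0.4228.
W₁ = η₁·Q_H = 0.4228 × 578 = 244 MW.

Ẇ₁ ≈ 244 MW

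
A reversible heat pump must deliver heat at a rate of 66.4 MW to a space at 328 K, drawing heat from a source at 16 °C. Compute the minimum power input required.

Ẇ_in ≈ 7.865 MW

T_C = 16 °C → 16 + 273.15 = 289.15 K.
Reversible heating COP: COP_HP = T_H/(T_H − T_C) = 328.00/38.85 = 8.4427.
W = Q_H/COP_HP = 66.4/8.4427 = 7.865 MW.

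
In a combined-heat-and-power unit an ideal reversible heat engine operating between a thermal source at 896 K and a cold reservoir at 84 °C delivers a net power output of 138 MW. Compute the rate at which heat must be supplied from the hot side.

T_C = 84 °C → 84 + 273.15 = 357.15 K.
η_rev = 1 − T_C/T_H = 1 − 357.15/896.00 = 0.6014.
Q_H = W/η = 138/0.6014 = 229.5 MW.

Q̇_H ≈ 229.5 MW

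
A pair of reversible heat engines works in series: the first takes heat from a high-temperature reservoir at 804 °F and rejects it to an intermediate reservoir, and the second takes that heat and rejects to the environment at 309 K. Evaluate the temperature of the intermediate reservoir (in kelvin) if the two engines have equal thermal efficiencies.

T_H = 804 °F → (804 − 32) × 5/9 = 428.89 °C = 702.04 K.
Equal efficiencies require 1 − T_m/T_H = 1 − T_C/T_m, i.e. T_m/T_H = T_C/T_m, so T_m = √(T_H·T_C) = √(702.04 × 309.00) = 466 K.

T_m ≈ 466 K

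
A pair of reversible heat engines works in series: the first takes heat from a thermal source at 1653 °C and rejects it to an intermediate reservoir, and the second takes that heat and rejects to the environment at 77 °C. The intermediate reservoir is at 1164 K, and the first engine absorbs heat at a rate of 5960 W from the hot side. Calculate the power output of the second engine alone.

T_H = 1653 °C → 1653 + 273.15 = 1926.15 K.
T_C = 77 °C → 77 + 273.15 = 350.15 K.
Heat entering the second stage: Q_m = Q_H·(T_m/T_H) = 5960 × 1164.00/1926.15 = 3600 W.
Second-stage efficiency η₂ = 1 − T_C/T_m = 1 − 350.15/1164.00 = 0.6992, so W₂ = η₂·Q_m = 2520 W.

Ẇ₂ ≈ 2520 W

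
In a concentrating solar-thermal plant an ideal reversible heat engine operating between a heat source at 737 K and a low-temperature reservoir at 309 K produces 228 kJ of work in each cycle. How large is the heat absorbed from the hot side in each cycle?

Q_H ≈ 393 kJ

Carnot efficiency: η = 1 − T_C/T_H = 1 − 309.00/737.00 = 0.5807.
Q_H = W/η = 228/0.5807 = 393 kJ.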